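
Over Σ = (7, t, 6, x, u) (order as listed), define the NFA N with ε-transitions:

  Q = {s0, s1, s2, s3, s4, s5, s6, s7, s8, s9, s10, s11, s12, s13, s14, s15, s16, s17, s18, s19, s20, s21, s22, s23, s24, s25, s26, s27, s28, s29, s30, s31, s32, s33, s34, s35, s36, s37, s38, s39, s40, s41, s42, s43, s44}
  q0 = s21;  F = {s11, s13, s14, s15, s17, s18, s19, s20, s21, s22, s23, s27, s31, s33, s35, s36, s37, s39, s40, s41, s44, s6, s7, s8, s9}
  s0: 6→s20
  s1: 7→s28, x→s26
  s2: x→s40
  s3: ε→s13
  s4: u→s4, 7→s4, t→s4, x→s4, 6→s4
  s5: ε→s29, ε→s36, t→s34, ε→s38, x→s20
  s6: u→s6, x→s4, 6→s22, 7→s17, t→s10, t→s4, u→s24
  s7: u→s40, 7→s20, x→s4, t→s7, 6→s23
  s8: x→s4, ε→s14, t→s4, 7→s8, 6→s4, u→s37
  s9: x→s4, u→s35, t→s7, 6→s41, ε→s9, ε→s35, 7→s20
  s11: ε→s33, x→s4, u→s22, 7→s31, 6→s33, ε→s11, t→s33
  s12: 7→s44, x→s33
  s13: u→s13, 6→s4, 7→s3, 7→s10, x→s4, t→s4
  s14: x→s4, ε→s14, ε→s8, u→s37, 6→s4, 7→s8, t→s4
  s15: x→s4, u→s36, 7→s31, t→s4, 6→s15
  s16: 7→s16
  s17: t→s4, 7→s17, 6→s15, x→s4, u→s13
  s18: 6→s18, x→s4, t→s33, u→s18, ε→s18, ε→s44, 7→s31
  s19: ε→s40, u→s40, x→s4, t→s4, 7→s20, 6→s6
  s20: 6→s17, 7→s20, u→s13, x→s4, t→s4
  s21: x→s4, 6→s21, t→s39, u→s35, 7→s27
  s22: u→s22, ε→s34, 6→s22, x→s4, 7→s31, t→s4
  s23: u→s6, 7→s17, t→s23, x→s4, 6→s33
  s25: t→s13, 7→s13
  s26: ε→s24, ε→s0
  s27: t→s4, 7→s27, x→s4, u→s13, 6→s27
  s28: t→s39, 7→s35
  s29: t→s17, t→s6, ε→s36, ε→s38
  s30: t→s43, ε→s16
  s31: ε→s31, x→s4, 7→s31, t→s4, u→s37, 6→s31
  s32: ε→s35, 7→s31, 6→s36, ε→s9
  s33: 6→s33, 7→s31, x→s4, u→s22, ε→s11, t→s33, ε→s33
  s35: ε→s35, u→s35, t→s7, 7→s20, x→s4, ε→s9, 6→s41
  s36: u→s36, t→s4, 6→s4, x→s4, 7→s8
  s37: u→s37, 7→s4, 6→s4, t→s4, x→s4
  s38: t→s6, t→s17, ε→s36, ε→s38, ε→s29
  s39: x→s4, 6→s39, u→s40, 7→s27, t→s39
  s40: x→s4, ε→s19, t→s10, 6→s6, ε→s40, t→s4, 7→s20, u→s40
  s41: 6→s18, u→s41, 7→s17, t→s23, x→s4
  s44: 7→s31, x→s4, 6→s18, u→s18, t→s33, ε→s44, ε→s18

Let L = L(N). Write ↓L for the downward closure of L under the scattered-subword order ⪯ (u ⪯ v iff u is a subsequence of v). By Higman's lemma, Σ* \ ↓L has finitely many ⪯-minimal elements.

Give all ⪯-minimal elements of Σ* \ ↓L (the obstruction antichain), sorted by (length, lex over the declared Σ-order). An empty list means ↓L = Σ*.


|Q|=45, |F|=25, |δ|=188 (34 ε).
min D↑ (21 st, q0=0, F={3}): 0:7→1,t→2,6→0,x→3,u→4 1:7→1,t→3,6→1,x→3,u→5 2:7→1,t→2,6→2,x→3,u→6 3:7→3,t→3,6→3,x→3,u→3 4:7→7,t→8,6→9,x→3,u→4 5:7→5,t→3,6→3,x→3,u→5 6:7→7,t→3,6→10,x→3,u→6 7:7→7,t→3,6→11,x→3,u→5 8:7→7,t→8,6→12,x→3,u→6 9:7→11,t→12,6→13,x→3,u→9 10:7→11,t→3,6→14,x→3,u→10 11:7→11,t→3,6→15,x→3,u→5 12:7→11,t→12,6→16,x→3,u→10 13:7→17,t→16,6→13,x→3,u→13 14:7→17,t→3,6→14,x→3,u→14 15:7→17,t→3,6→15,x→3,u→18 16:7→17,t→16,6→16,x→3,u→14 17:7→17,t→3,6→17,x→3,u→19 18:7→20,t→3,6→3,x→3,u→18 19:7→3,t→3,6→3,x→3,u→19 20:7→20,t→3,6→3,x→3,u→19.
'x': |S_i|=[30, 1] end={s4} rej; 1/1 del acc.
'7t': N↓-sim [30, 13, 1] end={s4} rej; 2/2 del acc.
'7u6': |S_i|=[30, 13, 8, 1] end={s4} — reject; 3/3 single-dels accept.
'tut': run [30, 24, 18, 2] end={s10,s4} — reject; 3/3 single-dels accept.
'u667u7': |S_i|=[30, 27, 21, 13, 5, 2, 1] end={s4} ∉↓L; 6/6 del acc.
5 obstructions.

A = [x, 7t, 7u6, tut, u667u7].


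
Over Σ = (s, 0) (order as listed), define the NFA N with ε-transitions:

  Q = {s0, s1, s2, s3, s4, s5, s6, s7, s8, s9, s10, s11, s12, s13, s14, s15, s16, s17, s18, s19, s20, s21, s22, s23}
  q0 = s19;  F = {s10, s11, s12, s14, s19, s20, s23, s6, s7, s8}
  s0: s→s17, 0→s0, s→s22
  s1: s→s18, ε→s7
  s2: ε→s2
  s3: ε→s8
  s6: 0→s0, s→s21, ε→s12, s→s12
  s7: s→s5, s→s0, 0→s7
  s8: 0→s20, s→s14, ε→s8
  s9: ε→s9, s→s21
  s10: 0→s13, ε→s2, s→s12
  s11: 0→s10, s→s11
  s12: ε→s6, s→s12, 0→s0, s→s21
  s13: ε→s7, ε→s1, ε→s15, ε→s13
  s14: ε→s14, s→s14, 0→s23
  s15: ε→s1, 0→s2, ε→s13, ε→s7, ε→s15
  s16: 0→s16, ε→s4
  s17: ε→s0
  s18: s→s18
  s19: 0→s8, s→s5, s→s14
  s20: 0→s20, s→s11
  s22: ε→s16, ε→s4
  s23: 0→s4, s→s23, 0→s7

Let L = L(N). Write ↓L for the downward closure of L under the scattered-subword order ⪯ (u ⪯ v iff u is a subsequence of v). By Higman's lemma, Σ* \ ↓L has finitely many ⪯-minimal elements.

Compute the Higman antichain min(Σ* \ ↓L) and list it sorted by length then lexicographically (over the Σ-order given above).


|Q|=24, |F|=10, |δ|=54 (21 ε).
min D↑ (10 st, q0=0, F={7}): 0:s→1,0→2 1:s→1,0→3 2:s→1,0→4 3:s→3,0→5 4:s→6,0→4 5:s→7,0→5 6:s→6,0→8 7:s→7,0→7 8:s→9,0→5 9:s→9,0→7 [Hopcroft].
's00s': N↓-sim [22, 19, 17, 12, 7] end={s0,s16,s17,s18,s22,s4,s5} ∉↓L; 4/4 deletions ∈↓L.
'00s0s0': N↓-sim [22, 21, 19, 18, 16, 10, 5] end={s0,s16,s17,s22,s4} — reject; 6/6 single-dels accept.
2 minimals (antichain).

A = [s00s, 00s0s0].


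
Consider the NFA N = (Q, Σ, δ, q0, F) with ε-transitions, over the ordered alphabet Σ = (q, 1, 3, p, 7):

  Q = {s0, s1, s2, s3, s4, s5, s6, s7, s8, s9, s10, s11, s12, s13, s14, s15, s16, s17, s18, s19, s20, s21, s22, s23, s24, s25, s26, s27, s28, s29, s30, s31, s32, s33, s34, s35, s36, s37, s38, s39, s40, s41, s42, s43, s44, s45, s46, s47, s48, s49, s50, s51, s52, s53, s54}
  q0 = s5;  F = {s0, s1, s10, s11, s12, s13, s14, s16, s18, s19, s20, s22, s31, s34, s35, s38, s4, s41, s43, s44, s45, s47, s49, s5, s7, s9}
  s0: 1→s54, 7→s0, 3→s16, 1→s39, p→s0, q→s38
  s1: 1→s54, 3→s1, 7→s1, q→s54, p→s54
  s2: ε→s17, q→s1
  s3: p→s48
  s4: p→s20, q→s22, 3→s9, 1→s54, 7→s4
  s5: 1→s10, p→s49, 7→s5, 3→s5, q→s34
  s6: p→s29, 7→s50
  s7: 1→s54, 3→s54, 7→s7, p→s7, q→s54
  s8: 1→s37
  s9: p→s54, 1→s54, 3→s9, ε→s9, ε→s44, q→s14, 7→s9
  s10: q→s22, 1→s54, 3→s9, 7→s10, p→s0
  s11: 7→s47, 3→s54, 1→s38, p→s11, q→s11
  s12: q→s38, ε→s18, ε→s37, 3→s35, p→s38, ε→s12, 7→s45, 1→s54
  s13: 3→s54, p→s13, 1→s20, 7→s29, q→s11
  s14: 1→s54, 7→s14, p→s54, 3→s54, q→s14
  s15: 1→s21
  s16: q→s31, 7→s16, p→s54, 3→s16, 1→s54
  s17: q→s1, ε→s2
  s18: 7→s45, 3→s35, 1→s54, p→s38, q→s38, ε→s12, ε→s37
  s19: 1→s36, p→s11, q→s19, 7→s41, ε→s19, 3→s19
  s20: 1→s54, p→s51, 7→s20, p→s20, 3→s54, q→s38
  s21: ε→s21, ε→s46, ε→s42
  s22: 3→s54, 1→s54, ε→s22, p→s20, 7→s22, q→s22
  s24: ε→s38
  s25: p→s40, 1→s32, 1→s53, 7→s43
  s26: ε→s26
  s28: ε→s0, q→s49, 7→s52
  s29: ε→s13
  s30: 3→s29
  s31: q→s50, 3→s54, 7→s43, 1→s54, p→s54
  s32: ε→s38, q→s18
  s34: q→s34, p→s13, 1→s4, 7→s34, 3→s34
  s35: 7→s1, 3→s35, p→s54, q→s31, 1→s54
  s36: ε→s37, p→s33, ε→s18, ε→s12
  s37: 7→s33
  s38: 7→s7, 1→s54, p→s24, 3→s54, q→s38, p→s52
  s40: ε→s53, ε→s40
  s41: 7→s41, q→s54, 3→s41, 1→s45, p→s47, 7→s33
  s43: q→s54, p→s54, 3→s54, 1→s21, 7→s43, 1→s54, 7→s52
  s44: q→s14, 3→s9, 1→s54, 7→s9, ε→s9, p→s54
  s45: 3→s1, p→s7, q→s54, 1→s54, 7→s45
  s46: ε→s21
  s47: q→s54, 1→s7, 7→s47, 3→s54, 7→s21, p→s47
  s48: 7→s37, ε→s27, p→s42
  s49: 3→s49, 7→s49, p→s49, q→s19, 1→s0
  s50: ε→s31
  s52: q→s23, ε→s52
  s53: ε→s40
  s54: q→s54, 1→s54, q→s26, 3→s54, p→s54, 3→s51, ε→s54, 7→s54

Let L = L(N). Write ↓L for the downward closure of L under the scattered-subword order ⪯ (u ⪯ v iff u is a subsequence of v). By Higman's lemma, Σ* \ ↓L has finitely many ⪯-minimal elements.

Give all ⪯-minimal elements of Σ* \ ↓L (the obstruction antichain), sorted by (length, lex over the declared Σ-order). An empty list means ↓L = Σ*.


|Q|=55, |F|=26, |δ|=195 (31 ε).
min D↑ (25 st, q0=0, F={7}): 0:q→1,1→2,3→0,p→3,7→0 1:q→1,1→4,3→1,p→5,7→1 2:q→6,1→7,3→8,p→9,7→2 3:q→10,1→9,3→3,p→3,7→3 4:q→6,1→7,3→8,p→11,7→4 5:q→12,1→11,3→7,p→5,7→5 6:q→6,1→7,3→7,p→11,7→6 7:q→7,1→7,3→7,p→7,7→7 8:q→13,1→7,3→8,p→7,7→8 9:q→14,1→7,3→15,p→9,7→9 10:q→10,1→16,3→10,p→12,7→17 11:q→14,1→7,3→7,p→11,7→11 12:q→12,1→14,3→7,p→12,7→18 13:q→13,1→7,3→7,p→7,7→13 14:q→14,1→7,3→7,p→14,7→19 15:q→20,1→7,3→15,p→7,7→15 16:q→14,1→7,3→21,p→14,7→22 17:q→7,1→22,3→17,p→18,7→17 18:q→7,1→19,3→7,p→18,7→18 19:q→7,1→7,3→7,p→19,7→19 20:q→20,1→7,3→7,p→7,7→23 21:q→20,1→7,3→21,p→7,7→24 22:q→7,1→7,3→24,p→19,7→22 23:q→7,1→7,3→7,p→7,7→23 24:q→7,1→7,3→24,p→7,7→24 (ε-aug+det+¬).
'11': run [41, 32, 7] end={s21,s26,s39,s42,s46,s51,s54} ∉↓L; 2/2 single-dels accept.
'qp3': |S_i|=[41, 35, 17, 3] end={s26,s51,s54} rej; 3/3 single-dels accept.
'1q3': |S_i|=[41, 32, 17, 3] end={s26,s51,s54} rej; 3/3 single-dels accept.
'13p': |S_i|=[41, 32, 17, 3] end={s26,s51,s54} ∉↓L; 3/3 deletions ∈↓L.
'pq7q': |S_i|=[41, 33, 26, 15, 4] end={s23,s26,s51,s54} ∉↓L; 4/4 deletions ∈↓L.
5 words, ⪯-incomp.

A = [11, qp3, 1q3, 13p, pq7q].


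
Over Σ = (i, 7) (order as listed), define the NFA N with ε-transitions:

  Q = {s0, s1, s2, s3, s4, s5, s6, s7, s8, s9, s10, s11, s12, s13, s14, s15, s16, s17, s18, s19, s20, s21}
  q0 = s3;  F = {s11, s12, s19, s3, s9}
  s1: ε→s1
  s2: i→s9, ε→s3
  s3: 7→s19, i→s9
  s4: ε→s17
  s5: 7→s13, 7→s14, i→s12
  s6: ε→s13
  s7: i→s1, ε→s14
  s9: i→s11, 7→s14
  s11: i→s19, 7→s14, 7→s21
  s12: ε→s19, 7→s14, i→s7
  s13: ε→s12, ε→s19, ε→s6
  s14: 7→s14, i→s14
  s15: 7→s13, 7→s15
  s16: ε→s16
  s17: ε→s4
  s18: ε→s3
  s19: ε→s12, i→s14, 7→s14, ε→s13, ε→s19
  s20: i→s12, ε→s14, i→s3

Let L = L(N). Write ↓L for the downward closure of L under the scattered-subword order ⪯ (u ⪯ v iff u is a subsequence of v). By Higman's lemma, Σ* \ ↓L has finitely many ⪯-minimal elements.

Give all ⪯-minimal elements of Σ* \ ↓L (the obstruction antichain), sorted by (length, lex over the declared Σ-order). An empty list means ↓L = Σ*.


|Q|=22, |F|=5, |δ|=38 (16 ε).
min D↑ (5 st, q0=0, F={4}): 0:i→1,7→2 1:i→3,7→4 2:i→4,7→4 3:i→2,7→4 4:i→4,7→4.
'i7': run [11, 10, 2] end={s14,s21} ∉↓L; 2/2 deletions ∈↓L.
'7i': |S_i|=[11, 8, 3] end={s1,s14,s7} rej; 2/2 del acc.
'77': run [11, 8, 1] end={s14} — reject; 2/2 deletions ∈↓L.
'iiii': |S_i|=[11, 10, 9, 7, 3] end={s1,s14,s7} ∉↓L; 4/4 deletions ∈↓L.
4 minimals (antichain).

min(Σ*\↓L) = [i7, 7i, 77, iiii].


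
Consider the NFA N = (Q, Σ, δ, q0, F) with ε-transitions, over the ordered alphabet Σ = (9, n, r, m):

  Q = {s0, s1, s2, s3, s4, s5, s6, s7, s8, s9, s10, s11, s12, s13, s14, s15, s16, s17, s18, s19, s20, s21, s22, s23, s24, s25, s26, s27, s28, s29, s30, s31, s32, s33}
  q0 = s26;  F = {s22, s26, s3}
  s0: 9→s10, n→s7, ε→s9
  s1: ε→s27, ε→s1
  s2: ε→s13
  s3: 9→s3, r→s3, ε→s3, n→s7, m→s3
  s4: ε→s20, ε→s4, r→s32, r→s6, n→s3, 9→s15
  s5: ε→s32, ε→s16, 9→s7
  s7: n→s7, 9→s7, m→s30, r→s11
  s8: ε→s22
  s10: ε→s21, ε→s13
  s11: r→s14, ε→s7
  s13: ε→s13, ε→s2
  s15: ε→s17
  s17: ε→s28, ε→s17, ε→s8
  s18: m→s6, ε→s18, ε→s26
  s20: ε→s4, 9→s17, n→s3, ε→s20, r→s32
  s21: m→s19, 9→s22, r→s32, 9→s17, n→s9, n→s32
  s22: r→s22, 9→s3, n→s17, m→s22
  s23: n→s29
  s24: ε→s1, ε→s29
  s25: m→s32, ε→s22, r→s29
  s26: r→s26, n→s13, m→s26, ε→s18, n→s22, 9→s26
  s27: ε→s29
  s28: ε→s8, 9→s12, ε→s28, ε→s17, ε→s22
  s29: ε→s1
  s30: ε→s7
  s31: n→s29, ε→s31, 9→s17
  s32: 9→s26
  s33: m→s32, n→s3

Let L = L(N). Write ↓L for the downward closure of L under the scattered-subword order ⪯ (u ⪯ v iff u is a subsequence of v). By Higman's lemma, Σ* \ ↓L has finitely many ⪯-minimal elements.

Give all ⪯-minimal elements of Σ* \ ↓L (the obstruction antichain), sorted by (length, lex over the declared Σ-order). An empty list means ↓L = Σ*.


A = [n9n].

|Q|=34, |F|=3, |δ|=79 (35 ε).
min D↑ (4 st, q0=0, F={3}): 0:9→0,n→1,r→0,m→0 1:9→2,n→1,r→1,m→1 2:9→2,n→3,r→2,m→2 3:9→3,n→3,r→3,m→3.
'n9n': N↓-sim [15, 12, 6, 4] end={s11,s14,s30,s7} ∉↓L; 3/3 del acc.
1 words, ⪯-incomp.


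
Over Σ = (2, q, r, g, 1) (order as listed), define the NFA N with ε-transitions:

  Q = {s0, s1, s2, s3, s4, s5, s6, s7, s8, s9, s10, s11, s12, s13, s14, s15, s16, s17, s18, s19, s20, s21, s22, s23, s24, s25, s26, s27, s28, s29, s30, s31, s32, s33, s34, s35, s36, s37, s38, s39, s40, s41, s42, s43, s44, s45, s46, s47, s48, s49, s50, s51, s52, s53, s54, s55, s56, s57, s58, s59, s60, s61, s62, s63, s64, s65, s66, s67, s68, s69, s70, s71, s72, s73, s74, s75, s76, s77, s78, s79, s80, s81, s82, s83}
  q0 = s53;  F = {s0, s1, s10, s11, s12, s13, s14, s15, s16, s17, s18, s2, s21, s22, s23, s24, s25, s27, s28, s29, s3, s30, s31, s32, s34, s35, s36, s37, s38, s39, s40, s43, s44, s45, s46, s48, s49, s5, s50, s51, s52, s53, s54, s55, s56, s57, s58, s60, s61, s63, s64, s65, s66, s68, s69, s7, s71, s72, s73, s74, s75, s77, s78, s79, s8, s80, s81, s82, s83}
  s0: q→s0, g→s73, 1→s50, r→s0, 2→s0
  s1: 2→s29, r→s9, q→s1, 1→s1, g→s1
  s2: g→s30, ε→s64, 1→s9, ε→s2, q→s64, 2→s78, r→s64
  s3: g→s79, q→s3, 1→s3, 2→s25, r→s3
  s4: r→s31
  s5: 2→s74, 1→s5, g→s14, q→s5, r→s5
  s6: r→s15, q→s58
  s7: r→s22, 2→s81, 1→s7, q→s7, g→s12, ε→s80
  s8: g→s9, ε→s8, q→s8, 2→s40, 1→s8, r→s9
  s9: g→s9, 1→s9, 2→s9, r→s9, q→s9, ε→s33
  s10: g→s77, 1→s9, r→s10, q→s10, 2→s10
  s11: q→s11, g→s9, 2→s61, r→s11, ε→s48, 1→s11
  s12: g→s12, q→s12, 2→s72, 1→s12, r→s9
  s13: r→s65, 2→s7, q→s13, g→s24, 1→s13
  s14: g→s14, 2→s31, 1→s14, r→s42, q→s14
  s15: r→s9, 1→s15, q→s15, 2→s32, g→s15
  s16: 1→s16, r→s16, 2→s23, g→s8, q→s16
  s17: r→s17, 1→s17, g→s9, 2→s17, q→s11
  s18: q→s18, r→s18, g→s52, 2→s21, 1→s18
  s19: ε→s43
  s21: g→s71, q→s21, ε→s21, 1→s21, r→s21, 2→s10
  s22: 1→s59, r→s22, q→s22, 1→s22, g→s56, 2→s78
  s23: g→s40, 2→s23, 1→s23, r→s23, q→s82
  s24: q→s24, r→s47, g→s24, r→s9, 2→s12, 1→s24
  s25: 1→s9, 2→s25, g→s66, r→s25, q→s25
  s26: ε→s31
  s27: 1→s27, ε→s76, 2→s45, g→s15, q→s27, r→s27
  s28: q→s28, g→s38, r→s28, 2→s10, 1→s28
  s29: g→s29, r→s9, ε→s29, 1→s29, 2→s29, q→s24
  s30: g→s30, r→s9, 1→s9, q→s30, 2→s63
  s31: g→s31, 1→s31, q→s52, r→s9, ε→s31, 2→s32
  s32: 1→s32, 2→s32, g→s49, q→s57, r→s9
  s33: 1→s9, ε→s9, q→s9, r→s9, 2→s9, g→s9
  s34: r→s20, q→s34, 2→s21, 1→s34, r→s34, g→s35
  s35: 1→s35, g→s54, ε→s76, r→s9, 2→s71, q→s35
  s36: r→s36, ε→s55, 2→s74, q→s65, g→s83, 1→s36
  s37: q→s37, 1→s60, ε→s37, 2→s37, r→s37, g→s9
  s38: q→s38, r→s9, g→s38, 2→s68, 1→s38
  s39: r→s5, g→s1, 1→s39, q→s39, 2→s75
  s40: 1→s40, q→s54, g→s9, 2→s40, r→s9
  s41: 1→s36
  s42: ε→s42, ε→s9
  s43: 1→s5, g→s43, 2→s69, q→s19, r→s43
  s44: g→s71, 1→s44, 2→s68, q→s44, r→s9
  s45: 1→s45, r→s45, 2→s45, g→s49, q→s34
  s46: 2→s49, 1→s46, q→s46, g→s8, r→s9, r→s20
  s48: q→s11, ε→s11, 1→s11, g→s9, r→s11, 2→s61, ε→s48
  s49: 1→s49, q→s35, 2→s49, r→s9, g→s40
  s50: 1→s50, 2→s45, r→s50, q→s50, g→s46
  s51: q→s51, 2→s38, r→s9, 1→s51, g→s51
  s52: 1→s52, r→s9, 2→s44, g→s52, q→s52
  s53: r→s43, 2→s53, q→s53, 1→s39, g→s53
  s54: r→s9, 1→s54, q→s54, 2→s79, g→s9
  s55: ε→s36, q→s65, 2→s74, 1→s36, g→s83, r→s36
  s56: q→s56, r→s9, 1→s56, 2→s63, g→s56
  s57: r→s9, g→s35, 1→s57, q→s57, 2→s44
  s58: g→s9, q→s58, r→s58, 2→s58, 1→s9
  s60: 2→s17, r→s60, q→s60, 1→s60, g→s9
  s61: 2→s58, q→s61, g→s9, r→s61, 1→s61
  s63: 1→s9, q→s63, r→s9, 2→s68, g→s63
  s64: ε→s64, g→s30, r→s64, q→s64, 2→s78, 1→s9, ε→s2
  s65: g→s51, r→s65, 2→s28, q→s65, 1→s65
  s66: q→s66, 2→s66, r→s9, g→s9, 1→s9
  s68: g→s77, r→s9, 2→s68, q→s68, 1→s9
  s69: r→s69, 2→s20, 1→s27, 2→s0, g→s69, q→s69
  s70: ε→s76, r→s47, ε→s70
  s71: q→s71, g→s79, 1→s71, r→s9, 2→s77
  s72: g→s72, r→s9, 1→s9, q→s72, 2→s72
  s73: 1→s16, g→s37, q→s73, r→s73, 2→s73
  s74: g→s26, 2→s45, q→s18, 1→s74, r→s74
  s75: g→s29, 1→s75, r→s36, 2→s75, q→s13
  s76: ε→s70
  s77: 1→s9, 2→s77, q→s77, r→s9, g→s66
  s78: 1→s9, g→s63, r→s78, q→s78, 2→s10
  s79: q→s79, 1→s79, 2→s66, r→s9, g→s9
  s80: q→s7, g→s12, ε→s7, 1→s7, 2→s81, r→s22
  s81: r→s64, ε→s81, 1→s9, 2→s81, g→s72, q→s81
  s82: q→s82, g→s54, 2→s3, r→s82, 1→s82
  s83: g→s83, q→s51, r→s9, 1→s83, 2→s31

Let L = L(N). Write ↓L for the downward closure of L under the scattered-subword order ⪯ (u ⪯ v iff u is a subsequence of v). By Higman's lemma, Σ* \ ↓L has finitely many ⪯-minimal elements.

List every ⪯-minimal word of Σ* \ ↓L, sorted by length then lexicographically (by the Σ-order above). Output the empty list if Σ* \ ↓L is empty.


|Q|=84, |F|=69, |δ|=393 (28 ε).
min D↑ (66 st, q0=0, F={14}): 0:2→0,q→0,r→1,g→0,1→2 1:2→3,q→1,r→1,g→1,1→4 2:2→5,q→2,r→4,g→6,1→2 3:2→7,q→3,r→3,g→3,1→8 4:2→9,q→4,r→4,g→10,1→4 5:2→5,q→11,r→12,g→13,1→5 6:2→13,q→6,r→14,g→6,1→6 7:2→7,q→7,r→7,g→15,1→16 8:2→17,q→8,r→8,g→18,1→8 9:2→17,q→19,r→9,g→20,1→9 10:2→20,q→10,r→14,g→10,1→10 11:2→21,q→11,r→22,g→23,1→11 12:2→9,q→22,r→12,g→24,1→12 13:2→13,q→23,r→14,g→13,1→13 14:2→14,q→14,r→14,g→14,1→14 15:2→15,q→15,r→15,g→25,1→26 16:2→17,q→16,r→16,g→27,1→16 17:2→17,q→28,r→17,g→29,1→17 18:2→30,q→18,r→14,g→18,1→18 19:2→31,q→19,r→19,g→32,1→19 20:2→30,q→32,r→14,g→20,1→20 21:2→33,q→21,r→34,g→35,1→21 22:2→36,q→22,r→22,g→37,1→22 23:2→35,q→23,r→14,g→23,1→23 24:2→20,q→37,r→14,g→24,1→24 25:2→25,q→25,r→25,g→14,1→38 26:2→39,q→26,r→26,g→40,1→26 27:2→29,q→27,r→14,g→40,1→27 28:2→31,q→28,r→28,g→41,1→28 29:2→29,q→41,r→14,g→42,1→29 30:2→30,q→43,r→14,g→29,1→30 31:2→44,q→31,r→31,g→45,1→31 32:2→46,q→32,r→14,g→32,1→32 33:2→33,q→33,r→47,g→48,1→14 34:2→49,q→34,r→34,g→50,1→34 35:2→48,q→35,r→14,g→35,1→35 36:2→44,q→36,r→36,g→51,1→36 37:2→51,q→37,r→14,g→37,1→37 38:2→52,q→38,r→38,g→14,1→38 39:2→39,q→53,r→39,g→42,1→39 40:2→42,q→40,r→14,g→14,1→40 41:2→45,q→41,r→14,g→54,1→41 42:2→42,q→54,r→14,g→14,1→42 43:2→46,q→43,r→14,g→41,1→43 44:2→44,q→44,r→44,g→55,1→14 45:2→55,q→45,r→14,g→56,1→45 46:2→57,q→46,r→14,g→45,1→46 47:2→49,q→47,r→47,g→58,1→14 48:2→48,q→48,r→14,g→48,1→14 49:2→44,q→49,r→49,g→59,1→14 50:2→59,q→50,r→14,g→50,1→50 51:2→57,q→51,r→14,g→51,1→51 52:2→52,q→60,r→52,g→14,1→52 53:2→61,q→53,r→53,g→54,1→53 54:2→56,q→54,r→14,g→14,1→54 55:2→55,q→55,r→14,g→62,1→14 56:2→62,q→56,r→14,g→14,1→56 57:2→57,q→57,r→14,g→55,1→14 58:2→59,q→58,r→14,g→58,1→14 59:2→57,q→59,r→14,g→59,1→14 60:2→63,q→60,r→60,g→14,1→60 61:2→64,q→61,r→61,g→56,1→61 62:2→62,q→62,r→14,g→14,1→14 63:2→65,q→63,r→63,g→14,1→63 64:2→64,q→64,r→64,g→62,1→14 65:2→65,q→65,r→65,g→14,1→14 (ε-aug+det+¬).
'1gr': N↓-sim [79, 72, 37, 5] end={s20,s33,s42,s47,s9} ∉↓L; 3/3 deletions ∈↓L.
'r22ggg': N↓-sim [79, 67, 51, 39, 29, 14, 2] end={s33,s9} rej; 6/6 del acc.
'12q221': |S_i|=[79, 72, 60, 46, 29, 15, 2] end={s33,s9} — reject; 6/6 single-dels accept.
3 obstructions.

A = [1gr, r22ggg, 12q221].


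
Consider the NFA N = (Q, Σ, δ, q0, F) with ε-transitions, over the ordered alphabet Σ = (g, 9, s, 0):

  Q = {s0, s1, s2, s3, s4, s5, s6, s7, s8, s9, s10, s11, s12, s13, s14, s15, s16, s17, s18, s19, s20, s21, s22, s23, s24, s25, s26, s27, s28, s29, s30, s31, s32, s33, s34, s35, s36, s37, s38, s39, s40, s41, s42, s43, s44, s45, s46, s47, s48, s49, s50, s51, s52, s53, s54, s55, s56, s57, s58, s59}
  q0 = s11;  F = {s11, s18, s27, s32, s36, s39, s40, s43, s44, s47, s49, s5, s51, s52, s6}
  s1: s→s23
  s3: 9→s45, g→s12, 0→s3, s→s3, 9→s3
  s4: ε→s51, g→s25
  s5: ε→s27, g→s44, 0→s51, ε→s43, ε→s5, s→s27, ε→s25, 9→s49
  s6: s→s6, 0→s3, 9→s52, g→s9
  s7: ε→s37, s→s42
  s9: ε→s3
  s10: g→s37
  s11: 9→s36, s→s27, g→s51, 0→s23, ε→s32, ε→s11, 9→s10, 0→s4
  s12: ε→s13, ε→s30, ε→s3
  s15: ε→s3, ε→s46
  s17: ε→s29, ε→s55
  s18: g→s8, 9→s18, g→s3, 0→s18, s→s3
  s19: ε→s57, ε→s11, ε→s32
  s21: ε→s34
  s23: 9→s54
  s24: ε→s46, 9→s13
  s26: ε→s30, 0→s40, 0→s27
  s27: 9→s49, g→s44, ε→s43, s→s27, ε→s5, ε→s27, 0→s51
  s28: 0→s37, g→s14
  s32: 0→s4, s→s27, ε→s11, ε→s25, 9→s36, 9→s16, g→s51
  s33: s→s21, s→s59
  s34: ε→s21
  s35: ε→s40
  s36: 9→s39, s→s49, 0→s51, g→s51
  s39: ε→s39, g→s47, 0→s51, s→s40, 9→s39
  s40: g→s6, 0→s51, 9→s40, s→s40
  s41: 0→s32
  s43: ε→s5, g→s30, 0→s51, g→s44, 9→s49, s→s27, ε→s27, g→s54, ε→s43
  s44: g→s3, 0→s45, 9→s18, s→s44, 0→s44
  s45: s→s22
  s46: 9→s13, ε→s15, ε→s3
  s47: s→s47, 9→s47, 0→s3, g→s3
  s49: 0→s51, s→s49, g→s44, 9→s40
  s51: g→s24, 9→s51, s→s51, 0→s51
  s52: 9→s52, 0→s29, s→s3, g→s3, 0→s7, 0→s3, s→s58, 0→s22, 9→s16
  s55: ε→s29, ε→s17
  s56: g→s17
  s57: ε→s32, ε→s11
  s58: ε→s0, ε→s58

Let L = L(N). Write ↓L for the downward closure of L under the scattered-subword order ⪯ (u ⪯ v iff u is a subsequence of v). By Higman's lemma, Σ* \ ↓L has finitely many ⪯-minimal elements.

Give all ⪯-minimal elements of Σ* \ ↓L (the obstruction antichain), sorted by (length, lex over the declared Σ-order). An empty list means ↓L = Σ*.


Antichain: [gg, 0g, 99g0, sg9s].

|Q|=60, |F|=15, |δ|=134 (41 ε).
min D↑ (13 st, q0=0, F={4}): 0:g→1,9→2,s→3,0→1 1:g→4,9→1,s→1,0→1 2:g→1,9→5,s→6,0→1 3:g→7,9→6,s→3,0→1 4:g→4,9→4,s→4,0→4 5:g→8,9→5,s→9,0→1 6:g→7,9→9,s→6,0→1 7:g→4,9→10,s→7,0→7 8:g→4,9→8,s→8,0→4 9:g→11,9→9,s→9,0→1 10:g→4,9→10,s→4,0→10 11:g→4,9→12,s→11,0→4 12:g→4,9→12,s→4,0→4 [Hopcroft].
'gg': run [38, 26, 11] end={s12,s13,s15,s22,s24,s3,s30,s45,s46,s8,s9} ∉↓L; 2/2 single-dels accept.
'0g': |S_i|=[38, 21, 11] end={s12,s13,s15,s22,s24,s25,s3,s30,s45,s46,s8} rej; 2/2 del acc.
'99g0': N↓-sim [38, 30, 25, 21, 10] end={s12,s13,s22,s29,s3,s30,s37,s42,s45,s7} — reject; 4/4 del acc.
'sg9s': |S_i|=[38, 31, 23, 16, 9] end={s0,s12,s13,s22,s3,s30,s42,s45,s58} rej; 4/4 deletions ∈↓L.
4 minimals (antichain).


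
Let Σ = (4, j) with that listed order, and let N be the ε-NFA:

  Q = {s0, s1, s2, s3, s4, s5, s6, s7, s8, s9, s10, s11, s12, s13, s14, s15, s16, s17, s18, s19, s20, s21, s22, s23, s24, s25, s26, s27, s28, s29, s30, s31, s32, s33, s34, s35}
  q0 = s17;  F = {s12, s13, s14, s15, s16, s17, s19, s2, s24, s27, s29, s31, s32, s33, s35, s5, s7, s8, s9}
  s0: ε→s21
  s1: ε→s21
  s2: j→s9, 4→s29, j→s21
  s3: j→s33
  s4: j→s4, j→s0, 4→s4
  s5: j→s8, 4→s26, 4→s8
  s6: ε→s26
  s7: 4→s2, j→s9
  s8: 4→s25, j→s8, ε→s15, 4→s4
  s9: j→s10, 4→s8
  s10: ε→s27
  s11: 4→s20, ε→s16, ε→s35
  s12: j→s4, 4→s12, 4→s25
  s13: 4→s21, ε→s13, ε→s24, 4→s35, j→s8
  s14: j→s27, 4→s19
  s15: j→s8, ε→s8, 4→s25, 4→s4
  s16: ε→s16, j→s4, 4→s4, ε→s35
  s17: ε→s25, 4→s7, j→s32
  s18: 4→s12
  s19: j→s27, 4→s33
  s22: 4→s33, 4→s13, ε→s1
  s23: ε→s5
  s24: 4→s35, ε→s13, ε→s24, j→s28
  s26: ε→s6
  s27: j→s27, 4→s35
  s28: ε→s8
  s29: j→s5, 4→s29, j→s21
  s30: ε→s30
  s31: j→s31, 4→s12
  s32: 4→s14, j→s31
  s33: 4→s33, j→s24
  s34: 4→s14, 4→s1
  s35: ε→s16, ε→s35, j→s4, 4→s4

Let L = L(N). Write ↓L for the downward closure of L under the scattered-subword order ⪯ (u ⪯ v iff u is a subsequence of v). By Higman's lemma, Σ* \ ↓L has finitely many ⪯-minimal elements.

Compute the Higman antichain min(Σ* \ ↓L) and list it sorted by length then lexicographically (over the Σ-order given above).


|Q|=36, |F|=19, |δ|=77 (22 ε).
min D↑ (17 st, q0=0, F={13}): 0:4→1,j→2 1:4→3,j→4 2:4→5,j→6 3:4→7,j→4 4:4→8,j→9 5:4→10,j→9 6:4→11,j→6 7:4→7,j→12 8:4→13,j→8 9:4→14,j→9 10:4→15,j→9 11:4→11,j→13 12:4→8,j→8 13:4→13,j→13 14:4→13,j→13 15:4→15,j→16 16:4→14,j→8 [Hopcroft].
'4j44': |S_i|=[27, 24, 17, 10, 4] end={s0,s21,s25,s4} rej; 4/4 deletions ∈↓L.
'jj4j': run [27, 23, 15, 7, 3] end={s0,s21,s4} ∉↓L; 4/4 single-dels accept.
'444jj4': run [27, 24, 22, 17, 14, 7, 4] end={s0,s21,s25,s4} ∉↓L; 6/6 del acc.
3 minimals (antichain).

min(Σ*\↓L) = [4j44, jj4j, 444jj4].


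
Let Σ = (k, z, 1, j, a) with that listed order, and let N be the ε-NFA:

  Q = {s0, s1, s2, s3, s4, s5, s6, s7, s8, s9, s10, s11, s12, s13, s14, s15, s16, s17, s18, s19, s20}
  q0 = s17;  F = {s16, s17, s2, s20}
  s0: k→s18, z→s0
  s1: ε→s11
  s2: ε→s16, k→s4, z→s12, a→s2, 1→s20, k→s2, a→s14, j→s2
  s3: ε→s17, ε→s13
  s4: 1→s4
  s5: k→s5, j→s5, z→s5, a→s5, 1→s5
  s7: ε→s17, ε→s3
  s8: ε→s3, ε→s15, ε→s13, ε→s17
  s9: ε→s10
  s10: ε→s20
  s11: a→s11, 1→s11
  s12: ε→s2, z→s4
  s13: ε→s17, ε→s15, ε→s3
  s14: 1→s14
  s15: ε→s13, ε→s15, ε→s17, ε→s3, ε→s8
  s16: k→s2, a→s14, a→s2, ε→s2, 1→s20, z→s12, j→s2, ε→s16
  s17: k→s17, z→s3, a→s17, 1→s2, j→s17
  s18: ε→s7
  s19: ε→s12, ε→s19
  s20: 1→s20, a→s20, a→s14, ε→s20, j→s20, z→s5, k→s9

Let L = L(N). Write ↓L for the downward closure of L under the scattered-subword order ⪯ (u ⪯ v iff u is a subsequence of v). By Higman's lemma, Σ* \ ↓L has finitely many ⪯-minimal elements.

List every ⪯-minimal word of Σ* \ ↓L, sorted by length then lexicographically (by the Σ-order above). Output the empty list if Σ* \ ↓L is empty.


Antichain: [11z].

|Q|=21, |F|=4, |δ|=63 (27 ε).
min D↑ (4 st, q0=0, F={3}): 0:k→0,z→0,1→1,j→0,a→0 1:k→1,z→1,1→2,j→1,a→1 2:k→2,z→3,1→2,j→2,a→2 3:k→3,z→3,1→3,j→3,a→3 (ε-aug+det+¬).
'11z': |S_i|=[14, 9, 6, 1] end={s5} — reject; 3/3 deletions ∈↓L.
1 obstructions.


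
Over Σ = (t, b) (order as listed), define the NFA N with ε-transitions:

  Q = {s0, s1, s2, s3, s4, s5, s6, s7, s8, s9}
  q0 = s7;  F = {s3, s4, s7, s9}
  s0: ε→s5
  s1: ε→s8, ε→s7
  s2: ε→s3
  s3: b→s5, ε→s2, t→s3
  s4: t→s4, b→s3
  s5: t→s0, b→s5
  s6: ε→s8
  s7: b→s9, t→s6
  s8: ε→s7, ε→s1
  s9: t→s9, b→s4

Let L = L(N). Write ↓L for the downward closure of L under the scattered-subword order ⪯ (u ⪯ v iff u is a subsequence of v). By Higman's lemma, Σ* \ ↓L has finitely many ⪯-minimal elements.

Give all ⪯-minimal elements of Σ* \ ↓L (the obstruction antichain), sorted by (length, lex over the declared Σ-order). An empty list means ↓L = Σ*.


min(Σ*\↓L) = [bbbb].

|Q|=10, |F|=4, |δ|=18 (8 ε).
min D↑ (5 st, q0=0, F={4}): 0:t→0,b→1 1:t→1,b→2 2:t→2,b→3 3:t→3,b→4 4:t→4,b→4.
'bbbb': |S_i|=[10, 6, 5, 4, 2] end={s0,s5} — reject; 4/4 single-dels accept.
1 words, ⪯-incomp.


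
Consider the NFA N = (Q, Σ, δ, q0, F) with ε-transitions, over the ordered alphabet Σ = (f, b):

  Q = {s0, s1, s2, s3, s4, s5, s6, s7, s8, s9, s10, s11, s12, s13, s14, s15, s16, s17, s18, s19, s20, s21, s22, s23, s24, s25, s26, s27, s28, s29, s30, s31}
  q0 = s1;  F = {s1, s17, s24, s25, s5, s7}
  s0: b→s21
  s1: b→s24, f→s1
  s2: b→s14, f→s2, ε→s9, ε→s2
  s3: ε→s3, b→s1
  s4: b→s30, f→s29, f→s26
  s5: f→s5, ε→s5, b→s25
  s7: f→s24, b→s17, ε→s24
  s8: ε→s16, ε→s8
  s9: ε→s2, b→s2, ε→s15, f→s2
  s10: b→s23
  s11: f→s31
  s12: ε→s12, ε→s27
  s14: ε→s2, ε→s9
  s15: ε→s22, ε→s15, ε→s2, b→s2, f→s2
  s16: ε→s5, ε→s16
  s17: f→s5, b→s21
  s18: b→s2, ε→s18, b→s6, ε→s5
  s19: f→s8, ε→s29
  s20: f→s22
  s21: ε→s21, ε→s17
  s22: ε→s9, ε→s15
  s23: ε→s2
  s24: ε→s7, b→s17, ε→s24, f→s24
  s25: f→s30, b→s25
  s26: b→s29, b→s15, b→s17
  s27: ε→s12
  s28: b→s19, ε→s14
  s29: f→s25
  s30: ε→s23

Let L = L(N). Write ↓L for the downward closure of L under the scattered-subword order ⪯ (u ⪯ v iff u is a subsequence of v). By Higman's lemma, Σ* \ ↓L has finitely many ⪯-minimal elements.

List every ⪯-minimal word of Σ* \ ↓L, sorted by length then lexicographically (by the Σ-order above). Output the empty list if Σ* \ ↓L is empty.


Antichain: [bbfbf].

|Q|=32, |F|=6, |δ|=65 (31 ε).
min D↑ (6 st, q0=0, F={5}): 0:f→0,b→1 1:f→1,b→2 2:f→3,b→2 3:f→3,b→4 4:f→5,b→4 5:f→5,b→5 (ε-aug+det+¬).
'bbfbf': |S_i|=[14, 13, 11, 9, 8, 7] end={s14,s15,s2,s22,s23,s30,s9} ∉↓L; 5/5 del acc.
1 words, ⪯-incomp.


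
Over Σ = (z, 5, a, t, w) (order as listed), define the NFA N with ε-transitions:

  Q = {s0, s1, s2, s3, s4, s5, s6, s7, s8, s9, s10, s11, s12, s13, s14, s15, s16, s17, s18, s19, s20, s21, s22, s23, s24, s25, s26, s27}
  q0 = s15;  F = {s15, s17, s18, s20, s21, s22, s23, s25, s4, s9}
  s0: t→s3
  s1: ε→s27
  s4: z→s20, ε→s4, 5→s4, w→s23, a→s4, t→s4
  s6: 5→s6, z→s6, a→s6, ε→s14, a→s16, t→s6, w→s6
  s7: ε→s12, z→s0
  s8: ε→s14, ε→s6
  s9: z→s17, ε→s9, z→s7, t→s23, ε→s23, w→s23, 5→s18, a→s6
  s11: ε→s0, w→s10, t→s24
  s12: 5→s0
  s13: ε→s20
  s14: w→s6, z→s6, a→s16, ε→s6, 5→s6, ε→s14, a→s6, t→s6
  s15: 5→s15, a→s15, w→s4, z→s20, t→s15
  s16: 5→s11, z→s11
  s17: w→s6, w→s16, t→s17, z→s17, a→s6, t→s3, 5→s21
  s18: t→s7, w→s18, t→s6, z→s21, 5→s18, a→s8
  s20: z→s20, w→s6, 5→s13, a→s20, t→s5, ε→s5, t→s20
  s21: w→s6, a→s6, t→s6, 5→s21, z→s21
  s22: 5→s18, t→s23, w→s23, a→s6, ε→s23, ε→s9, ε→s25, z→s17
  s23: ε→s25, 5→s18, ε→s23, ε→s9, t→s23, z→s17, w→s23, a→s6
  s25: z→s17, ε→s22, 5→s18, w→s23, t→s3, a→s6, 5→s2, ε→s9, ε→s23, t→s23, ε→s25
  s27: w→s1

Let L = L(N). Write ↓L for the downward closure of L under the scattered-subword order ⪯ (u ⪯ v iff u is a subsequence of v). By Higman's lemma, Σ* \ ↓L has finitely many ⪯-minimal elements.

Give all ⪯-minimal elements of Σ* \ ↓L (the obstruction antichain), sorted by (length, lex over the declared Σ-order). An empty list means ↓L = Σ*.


min(Σ*\↓L) = [zw, wwa, ww5t].

|Q|=28, |F|=10, |δ|=100 (23 ε).
min D↑ (8 st, q0=0, F={3}): 0:z→1,5→0,a→0,t→0,w→2 1:z→1,5→1,a→1,t→1,w→3 2:z→1,5→2,a→2,t→2,w→4 3:z→3,5→3,a→3,t→3,w→3 4:z→5,5→6,a→3,t→4,w→4 5:z→5,5→7,a→3,t→5,w→3 6:z→7,5→6,a→3,t→3,w→6 7:z→7,5→7,a→3,t→3,w→3 [Hopcroft].
'zw': N↓-sim [24, 15, 8] end={s0,s10,s11,s14,s16,s24,s3,s6} rej; 2/2 deletions ∈↓L.
'wwa': run [24, 23, 19, 9] end={s0,s10,s11,s14,s16,s24,s3,s6,s8} rej; 3/3 deletions ∈↓L.
'ww5t': |S_i|=[24, 23, 19, 14, 10] end={s0,s10,s11,s12,s14,s16,s24,s3,s6,s7} ∉↓L; 4/4 del acc.
3 words, ⪯-incomp.


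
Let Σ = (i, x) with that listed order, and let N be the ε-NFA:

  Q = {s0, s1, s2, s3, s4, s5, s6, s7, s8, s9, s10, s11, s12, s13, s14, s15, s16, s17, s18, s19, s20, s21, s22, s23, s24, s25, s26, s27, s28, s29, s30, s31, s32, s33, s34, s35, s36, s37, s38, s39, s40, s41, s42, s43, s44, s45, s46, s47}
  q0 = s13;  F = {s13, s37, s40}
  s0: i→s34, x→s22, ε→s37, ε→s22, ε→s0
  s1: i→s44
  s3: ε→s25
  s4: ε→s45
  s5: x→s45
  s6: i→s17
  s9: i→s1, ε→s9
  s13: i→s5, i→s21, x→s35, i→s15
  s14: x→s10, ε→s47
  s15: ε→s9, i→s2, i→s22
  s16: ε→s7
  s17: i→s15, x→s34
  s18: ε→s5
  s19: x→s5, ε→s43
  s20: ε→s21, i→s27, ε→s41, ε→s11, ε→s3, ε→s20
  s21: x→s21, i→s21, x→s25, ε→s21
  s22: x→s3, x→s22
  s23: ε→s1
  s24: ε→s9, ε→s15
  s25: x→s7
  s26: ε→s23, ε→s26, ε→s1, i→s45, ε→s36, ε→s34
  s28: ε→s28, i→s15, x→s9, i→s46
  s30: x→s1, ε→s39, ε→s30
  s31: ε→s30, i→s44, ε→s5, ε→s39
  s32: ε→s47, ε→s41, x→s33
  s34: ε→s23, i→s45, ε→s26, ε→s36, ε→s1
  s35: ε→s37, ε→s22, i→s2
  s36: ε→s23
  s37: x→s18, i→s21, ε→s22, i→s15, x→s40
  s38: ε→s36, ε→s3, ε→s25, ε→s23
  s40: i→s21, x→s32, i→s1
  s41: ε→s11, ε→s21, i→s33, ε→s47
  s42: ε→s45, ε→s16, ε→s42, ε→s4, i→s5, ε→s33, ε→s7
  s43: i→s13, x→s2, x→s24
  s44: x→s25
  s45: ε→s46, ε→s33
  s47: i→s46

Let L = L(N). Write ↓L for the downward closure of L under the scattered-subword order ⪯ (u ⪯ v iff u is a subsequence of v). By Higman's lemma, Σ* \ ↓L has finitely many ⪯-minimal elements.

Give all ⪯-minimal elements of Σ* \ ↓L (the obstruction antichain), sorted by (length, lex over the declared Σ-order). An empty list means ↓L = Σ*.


A = [i, xxx].

|Q|=48, |F|=3, |δ|=102 (56 ε).
min D↑ (4 st, q0=0, F={1}): 0:i→1,x→2 1:i→1,x→1 2:i→1,x→3 3:i→1,x→1.
'i': run [23, 14] end={s1,s15,s2,s21,s22,s25,s3,s33,s44,s45,s46,s5,…} — reject; 1/1 single-dels accept.
'xxx': N↓-sim [23, 22, 17, 12] end={s11,s21,s22,s25,s3,s32,s33,s41,s45,s46,s47,s7} ∉↓L; 3/3 single-dels accept.
2 obstructions.


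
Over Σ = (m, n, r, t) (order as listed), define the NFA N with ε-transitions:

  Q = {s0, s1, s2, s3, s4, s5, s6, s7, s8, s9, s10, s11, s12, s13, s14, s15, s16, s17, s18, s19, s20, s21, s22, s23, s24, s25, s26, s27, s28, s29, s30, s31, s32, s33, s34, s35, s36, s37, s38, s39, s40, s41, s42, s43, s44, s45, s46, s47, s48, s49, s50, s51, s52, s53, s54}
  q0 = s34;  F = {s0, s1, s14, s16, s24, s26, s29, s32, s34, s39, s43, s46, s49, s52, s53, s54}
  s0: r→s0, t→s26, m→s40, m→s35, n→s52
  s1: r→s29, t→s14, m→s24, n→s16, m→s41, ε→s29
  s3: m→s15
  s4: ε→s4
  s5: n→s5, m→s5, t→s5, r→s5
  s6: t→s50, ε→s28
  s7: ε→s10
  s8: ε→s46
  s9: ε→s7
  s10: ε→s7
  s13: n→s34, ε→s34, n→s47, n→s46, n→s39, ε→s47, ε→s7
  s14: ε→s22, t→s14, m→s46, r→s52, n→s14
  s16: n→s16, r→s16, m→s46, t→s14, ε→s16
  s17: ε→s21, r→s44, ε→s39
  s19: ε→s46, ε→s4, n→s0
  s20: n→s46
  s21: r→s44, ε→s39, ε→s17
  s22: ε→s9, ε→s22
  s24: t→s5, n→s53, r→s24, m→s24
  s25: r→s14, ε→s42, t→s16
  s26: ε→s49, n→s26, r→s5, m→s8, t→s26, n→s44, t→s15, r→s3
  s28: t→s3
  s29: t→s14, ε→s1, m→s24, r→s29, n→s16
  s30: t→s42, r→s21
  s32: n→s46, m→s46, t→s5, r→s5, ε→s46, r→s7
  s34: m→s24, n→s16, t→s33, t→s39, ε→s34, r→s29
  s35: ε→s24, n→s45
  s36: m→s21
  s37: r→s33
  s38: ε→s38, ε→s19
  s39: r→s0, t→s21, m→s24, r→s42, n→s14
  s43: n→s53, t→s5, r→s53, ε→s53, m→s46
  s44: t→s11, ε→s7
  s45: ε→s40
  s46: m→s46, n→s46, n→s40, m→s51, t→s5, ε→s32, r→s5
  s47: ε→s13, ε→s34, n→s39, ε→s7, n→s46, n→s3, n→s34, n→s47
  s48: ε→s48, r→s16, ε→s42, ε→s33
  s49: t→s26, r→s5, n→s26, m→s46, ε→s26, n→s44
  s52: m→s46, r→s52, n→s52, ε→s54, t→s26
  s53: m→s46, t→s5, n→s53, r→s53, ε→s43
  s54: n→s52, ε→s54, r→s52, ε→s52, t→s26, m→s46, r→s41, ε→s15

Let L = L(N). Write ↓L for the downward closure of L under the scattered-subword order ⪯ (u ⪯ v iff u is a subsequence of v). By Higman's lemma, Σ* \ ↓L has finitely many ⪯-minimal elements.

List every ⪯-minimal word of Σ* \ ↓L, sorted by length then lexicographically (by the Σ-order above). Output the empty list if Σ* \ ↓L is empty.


Antichain: [mt, nmr, rtmr, trtr].

|Q|=55, |F|=16, |δ|=149 (44 ε).
min D↑ (12 st, q0=0, F={6}): 0:m→1,n→2,r→3,t→4 1:m→1,n→5,r→1,t→6 2:m→7,n→2,r→2,t→8 3:m→1,n→2,r→3,t→8 4:m→1,n→8,r→9,t→4 5:m→7,n→5,r→5,t→6 6:m→6,n→6,r→6,t→6 7:m→7,n→7,r→6,t→6 8:m→7,n→8,r→10,t→8 9:m→1,n→10,r→9,t→11 10:m→7,n→10,r→10,t→11 11:m→7,n→11,r→6,t→11 (ε-aug+det+¬).
'mt': N↓-sim [35, 15, 1] end={s5} — reject; 2/2 deletions ∈↓L.
'nmr': N↓-sim [35, 24, 9, 3] end={s10,s5,s7} rej; 3/3 deletions ∈↓L.
'rtmr': run [35, 30, 20, 9, 3] end={s10,s5,s7} — reject; 4/4 del acc.
'trtr': N↓-sim [35, 31, 24, 14, 5] end={s10,s15,s3,s5,s7} ∉↓L; 4/4 deletions ∈↓L.
4 obstructions.


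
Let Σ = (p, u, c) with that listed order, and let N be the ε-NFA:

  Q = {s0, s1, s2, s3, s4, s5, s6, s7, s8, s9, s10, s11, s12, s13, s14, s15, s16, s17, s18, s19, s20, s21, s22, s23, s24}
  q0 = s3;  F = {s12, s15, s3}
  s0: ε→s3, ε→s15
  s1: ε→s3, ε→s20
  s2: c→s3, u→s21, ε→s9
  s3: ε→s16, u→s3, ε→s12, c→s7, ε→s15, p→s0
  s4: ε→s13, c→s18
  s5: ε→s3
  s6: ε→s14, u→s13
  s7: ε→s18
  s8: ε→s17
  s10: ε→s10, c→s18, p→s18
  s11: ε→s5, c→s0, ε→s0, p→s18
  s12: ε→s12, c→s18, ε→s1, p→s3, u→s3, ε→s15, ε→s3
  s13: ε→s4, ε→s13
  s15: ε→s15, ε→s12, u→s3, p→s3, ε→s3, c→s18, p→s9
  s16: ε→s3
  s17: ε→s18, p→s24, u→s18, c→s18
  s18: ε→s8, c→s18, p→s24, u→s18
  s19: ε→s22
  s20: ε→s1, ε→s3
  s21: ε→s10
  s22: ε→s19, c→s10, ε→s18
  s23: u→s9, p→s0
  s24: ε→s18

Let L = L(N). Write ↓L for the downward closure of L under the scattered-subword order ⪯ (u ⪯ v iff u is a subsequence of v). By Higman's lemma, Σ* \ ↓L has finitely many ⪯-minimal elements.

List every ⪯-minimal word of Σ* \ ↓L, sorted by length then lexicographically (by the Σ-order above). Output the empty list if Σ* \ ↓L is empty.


A = [c].

|Q|=25, |F|=3, |δ|=62 (35 ε).
min D↑ (2 st, q0=0, F={1}): 0:p→0,u→0,c→1 1:p→1,u→1,c→1 (ε-aug+det+¬).
'c': N↓-sim [13, 5] end={s17,s18,s24,s7,s8} ∉↓L; 1/1 deletions ∈↓L.
1 minimals (antichain).


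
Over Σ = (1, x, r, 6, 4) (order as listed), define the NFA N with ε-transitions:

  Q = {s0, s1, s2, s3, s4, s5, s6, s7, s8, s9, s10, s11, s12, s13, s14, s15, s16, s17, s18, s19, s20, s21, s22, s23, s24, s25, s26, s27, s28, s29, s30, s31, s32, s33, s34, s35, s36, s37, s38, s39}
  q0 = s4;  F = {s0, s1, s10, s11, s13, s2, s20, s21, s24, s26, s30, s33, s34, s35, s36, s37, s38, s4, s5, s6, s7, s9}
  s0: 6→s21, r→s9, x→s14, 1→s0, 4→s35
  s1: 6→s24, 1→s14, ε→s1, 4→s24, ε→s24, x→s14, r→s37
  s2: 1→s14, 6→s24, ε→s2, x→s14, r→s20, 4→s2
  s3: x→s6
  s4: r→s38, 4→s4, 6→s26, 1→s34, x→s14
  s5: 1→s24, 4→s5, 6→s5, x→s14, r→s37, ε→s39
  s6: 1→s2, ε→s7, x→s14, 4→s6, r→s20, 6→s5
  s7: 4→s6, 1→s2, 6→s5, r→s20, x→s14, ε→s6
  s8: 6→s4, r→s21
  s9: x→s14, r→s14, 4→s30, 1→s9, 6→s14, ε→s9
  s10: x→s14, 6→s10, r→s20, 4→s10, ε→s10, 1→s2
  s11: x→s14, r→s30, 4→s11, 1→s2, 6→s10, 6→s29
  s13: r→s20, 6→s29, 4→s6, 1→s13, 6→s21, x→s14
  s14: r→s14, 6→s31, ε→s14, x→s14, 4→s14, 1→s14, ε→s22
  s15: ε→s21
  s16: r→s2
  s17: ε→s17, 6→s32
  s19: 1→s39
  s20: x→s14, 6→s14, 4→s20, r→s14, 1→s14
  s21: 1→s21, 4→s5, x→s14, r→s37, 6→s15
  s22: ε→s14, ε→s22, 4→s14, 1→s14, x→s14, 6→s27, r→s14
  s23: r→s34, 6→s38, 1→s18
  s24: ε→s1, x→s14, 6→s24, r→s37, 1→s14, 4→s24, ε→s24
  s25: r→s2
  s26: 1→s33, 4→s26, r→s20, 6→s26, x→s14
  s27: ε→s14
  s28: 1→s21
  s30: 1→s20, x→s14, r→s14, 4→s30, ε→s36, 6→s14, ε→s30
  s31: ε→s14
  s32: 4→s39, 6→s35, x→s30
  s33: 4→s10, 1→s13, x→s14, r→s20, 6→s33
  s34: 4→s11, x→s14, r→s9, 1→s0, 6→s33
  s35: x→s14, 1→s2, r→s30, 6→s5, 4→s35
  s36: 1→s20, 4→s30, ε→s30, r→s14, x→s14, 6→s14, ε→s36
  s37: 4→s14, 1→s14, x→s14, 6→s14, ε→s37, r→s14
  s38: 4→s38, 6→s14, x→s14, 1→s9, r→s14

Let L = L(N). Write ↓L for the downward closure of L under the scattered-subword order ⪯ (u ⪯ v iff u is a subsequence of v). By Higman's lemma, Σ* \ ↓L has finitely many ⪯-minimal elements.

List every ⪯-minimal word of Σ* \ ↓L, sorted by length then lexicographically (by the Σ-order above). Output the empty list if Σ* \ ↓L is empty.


|Q|=40, |F|=22, |δ|=159 (23 ε).
min D↑ (20 st, q0=0, F={2}): 0:1→1,x→2,r→3,6→4,4→0 1:1→5,x→2,r→6,6→7,4→8 2:1→2,x→2,r→2,6→2,4→2 3:1→6,x→2,r→2,6→2,4→3 4:1→7,x→2,r→9,6→4,4→4 5:1→5,x→2,r→6,6→10,4→11 6:1→6,x→2,r→2,6→2,4→12 7:1→13,x→2,r→9,6→7,4→14 8:1→15,x→2,r→12,6→14,4→8 9:1→2,x→2,r→2,6→2,4→9 10:1→10,x→2,r→16,6→10,4→17 11:1→15,x→2,r→12,6→17,4→11 12:1→9,x→2,r→2,6→2,4→12 13:1→13,x→2,r→9,6→10,4→18 14:1→15,x→2,r→9,6→14,4→14 15:1→2,x→2,r→9,6→19,4→15 16:1→2,x→2,r→2,6→2,4→2 17:1→19,x→2,r→16,6→17,4→17 18:1→15,x→2,r→9,6→17,4→18 19:1→2,x→2,r→16,6→19,4→19.
'x': run [29, 4] end={s14,s22,s27,s31} ∉↓L; 1/1 single-dels accept.
'rr': N↓-sim [29, 10, 4] end={s14,s22,s27,s31} ∉↓L; 2/2 single-dels accept.
'r6': run [29, 10, 4] end={s14,s22,s27,s31} — reject; 2/2 single-dels accept.
'6r1': run [29, 20, 6, 4] end={s14,s22,s27,s31} ∉↓L; 3/3 deletions ∈↓L.
'1411': run [29, 26, 19, 9, 4] end={s14,s22,s27,s31} — reject; 4/4 single-dels accept.
'116r4': |S_i|=[29, 26, 22, 12, 5, 4] end={s14,s22,s27,s31} rej; 5/5 del acc.
6 obstructions.

min(Σ*\↓L) = [x, rr, r6, 6r1, 1411, 116r4].
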